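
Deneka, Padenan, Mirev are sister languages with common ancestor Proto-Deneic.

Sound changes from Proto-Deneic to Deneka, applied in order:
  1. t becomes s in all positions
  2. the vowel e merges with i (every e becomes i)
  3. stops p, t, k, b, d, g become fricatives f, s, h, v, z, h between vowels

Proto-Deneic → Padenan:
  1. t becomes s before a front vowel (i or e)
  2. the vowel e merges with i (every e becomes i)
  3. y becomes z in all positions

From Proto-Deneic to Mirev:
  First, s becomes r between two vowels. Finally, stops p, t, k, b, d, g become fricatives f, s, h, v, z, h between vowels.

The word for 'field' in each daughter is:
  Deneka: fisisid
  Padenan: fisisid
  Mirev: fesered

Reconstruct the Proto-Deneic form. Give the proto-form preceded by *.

Position 3: Deneka has s, Padenan has s, Mirev has s. Taking the neighbouring segments as reconstructed: Deneka s could go back to *t or *s; Padenan s could go back to *t or *s; Mirev s can only go back to *t — the one source consistent with every daughter is *t.
Position 4: Deneka has i, Padenan has i, Mirev has e. Mirev preserves e here (none of its changes turn any other segment into e), so the proto-segment is *e.
Verify the candidate proto-form against each daughter:
Deneka: *fetesed > fesesed > fisisid  (by unconditioned shift, vowel merger)
Padenan: *fetesed
  fetesed → fesesed   [palatalisation]
  fesesed → fisisid   [vowel merger]
  fisisid (rule 3 does not apply)
  giving Padenan fisisid.
Mirev: *fetesed > fetered > fesered  (by rhotacism, intervocalic lenition)
*fetesed is the unique common source.

*fetesed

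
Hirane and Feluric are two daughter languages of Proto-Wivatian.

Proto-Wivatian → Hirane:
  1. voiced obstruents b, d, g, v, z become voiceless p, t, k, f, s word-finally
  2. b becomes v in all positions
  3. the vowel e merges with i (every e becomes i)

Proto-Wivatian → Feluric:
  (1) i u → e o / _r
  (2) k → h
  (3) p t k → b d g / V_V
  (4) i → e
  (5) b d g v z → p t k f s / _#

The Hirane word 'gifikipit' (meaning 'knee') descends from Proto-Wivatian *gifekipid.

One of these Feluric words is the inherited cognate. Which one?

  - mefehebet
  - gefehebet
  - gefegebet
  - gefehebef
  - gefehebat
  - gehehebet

gefehebet

Feluric: *gifekipid
  gifekipid (rule 1 does not apply)
  gifekipid → gifehipid   [unconditioned shift]
  gifehipid → gifehibid   [intervocalic voicing]
  gifehibid → gefehebed   [vowel merger]
  gefehebed → gefehebet   [final devoicing]
  giving Feluric gefehebet.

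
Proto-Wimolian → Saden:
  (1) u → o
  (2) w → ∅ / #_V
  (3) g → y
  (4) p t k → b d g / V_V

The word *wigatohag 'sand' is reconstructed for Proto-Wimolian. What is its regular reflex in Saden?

Saden: *wigatohag
  wigatohag (rule 1 does not apply)
  wigatohag → igatohag   [glide loss]
  igatohag → iyatohay   [unconditioned shift]
  iyatohay → iyadohay   [intervocalic voicing]
  giving Saden iyadohay.

iyadohay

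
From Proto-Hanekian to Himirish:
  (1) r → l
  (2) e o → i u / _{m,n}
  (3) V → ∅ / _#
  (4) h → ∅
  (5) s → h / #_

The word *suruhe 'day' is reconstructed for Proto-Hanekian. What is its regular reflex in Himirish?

Himirish: start from *suruhe.
  rule 1 (unconditioned shift): suruhe → suluhe
  rule 2: no change — suluhe
  rule 3 (apocope): suluhe → suluh
  rule 4 (h-loss): suluh → sulu
  rule 5 (debuccalisation): sulu → hulu
  ⇒ Himirish hulu

hulu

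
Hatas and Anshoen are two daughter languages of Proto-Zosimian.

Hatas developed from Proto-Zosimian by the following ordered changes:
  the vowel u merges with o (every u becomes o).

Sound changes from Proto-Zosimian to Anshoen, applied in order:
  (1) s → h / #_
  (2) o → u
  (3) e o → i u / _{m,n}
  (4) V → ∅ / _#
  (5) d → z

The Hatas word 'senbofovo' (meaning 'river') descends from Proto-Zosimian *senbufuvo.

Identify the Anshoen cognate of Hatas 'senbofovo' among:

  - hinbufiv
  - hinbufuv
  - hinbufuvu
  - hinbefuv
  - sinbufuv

Anshoen: *senbufuvo > henbufuvo > henbufuvu > hinbufuvu > hinbufuv  (by debuccalisation, vowel merger, pre-nasal raising, apocope)
Among the options, 'hinbufuv' alone shows every Anshoen change applied in order.

hinbufuv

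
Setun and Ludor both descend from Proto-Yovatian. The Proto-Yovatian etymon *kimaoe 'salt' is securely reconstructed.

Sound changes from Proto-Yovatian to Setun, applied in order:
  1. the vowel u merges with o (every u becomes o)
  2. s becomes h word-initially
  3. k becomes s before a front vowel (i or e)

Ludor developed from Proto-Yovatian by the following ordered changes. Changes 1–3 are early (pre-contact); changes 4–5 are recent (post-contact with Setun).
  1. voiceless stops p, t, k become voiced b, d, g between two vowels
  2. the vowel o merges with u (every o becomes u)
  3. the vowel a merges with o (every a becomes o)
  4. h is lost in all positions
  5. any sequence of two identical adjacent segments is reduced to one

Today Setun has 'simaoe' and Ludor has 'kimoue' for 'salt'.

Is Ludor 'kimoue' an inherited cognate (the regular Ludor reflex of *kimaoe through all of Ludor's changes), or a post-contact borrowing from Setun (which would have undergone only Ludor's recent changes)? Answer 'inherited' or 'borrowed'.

inherited

If inherited, *kimaoe would pass through all of Ludor's changes:
Ludor: *kimaoe
  kimaoe (rule 1 does not apply)
  kimaoe → kimaue   [vowel merger]
  kimaue → kimoue   [vowel merger]
  kimoue (rule 4 does not apply)
  kimoue (rule 5 does not apply)
  giving Ludor kimoue.
If borrowed from Setun 'simaoe' after the early changes, it would undergo only the recent ones:
  rule 4 (h-loss): no change (simaoe)
  rule 5 (degemination): no change (simaoe)
  ⇒ as a loan: simaoe
Ludor 'kimoue' matches the inherited outcome exactly, so it is an inherited cognate, not a loan.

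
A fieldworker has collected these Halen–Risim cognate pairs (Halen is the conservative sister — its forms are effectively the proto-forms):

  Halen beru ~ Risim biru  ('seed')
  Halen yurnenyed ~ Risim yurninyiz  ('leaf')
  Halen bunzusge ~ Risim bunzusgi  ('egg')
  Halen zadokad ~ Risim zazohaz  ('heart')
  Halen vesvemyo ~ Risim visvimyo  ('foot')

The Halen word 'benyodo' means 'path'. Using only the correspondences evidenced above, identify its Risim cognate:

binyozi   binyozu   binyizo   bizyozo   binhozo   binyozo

binyozo

yurnenyed ~ yurninyiz — Halen e corresponds to Risim i after a consonant, before a nasal.
zadokad ~ zazohaz — Halen d corresponds to Risim z between vowels (before a back vowel).
Applying these to Halen 'benyodo':
  benyodo → binyodo   (e→i after a consonant, before a nasal)
  binyodo → binyozo   (d→z between vowels (before a back vowel))
So the Risim cognate is 'binyozo'.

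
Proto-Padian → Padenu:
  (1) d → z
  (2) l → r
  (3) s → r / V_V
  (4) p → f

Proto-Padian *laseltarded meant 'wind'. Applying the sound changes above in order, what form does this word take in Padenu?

rarertarzez

Padenu: *laseltarded > laseltarzez > rasertarzez > rarertarzez  (by unconditioned shift, unconditioned shift, rhotacism)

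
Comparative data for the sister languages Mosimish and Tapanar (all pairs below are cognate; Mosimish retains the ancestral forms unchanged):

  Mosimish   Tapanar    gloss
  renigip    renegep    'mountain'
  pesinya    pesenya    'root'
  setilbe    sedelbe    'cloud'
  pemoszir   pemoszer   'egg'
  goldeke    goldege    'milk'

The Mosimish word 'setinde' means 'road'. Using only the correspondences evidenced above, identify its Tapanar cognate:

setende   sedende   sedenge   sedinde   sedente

sedende

setilbe ~ sedelbe — Mosimish t corresponds to Tapanar d between vowels (before a front vowel).
pesinya ~ pesenya — Mosimish i corresponds to Tapanar e after a consonant, before a nasal.
Applying these to Mosimish 'setinde':
  setinde → sedinde   (t→d between vowels (before a front vowel))
  sedinde → sedende   (i→e after a consonant, before a nasal)
So the Tapanar cognate is 'sedende'.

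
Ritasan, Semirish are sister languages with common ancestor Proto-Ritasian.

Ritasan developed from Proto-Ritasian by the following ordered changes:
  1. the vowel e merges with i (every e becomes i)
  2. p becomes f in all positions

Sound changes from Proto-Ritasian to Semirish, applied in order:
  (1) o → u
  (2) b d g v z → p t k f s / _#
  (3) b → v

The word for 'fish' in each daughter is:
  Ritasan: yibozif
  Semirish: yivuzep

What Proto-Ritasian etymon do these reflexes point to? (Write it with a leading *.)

*yibozep

Position 7: Ritasan has f, Semirish has p. Taking the neighbouring segments as reconstructed: Ritasan f could go back to *p or *f; Semirish p could go back to *p or *b — the one source consistent with every daughter is *p.
Position 3: Ritasan has b, Semirish has v. Ritasan preserves b here (none of its changes turn any other segment into b), so the proto-segment is *b.
Position 6: Ritasan has i, Semirish has e. Semirish preserves e here (none of its changes turn any other segment into e), so the proto-segment is *e.
Verify the candidate proto-form against each daughter:
Ritasan: start from *yibozep.
  rule 1 (vowel merger): yibozep → yibozip
  rule 2 (unconditioned shift): yibozip → yibozif
  ⇒ Ritasan yibozif
Semirish: *yibozep > yibuzep > yivuzep  (by vowel merger, unconditioned shift)
*yibozep is the unique common source.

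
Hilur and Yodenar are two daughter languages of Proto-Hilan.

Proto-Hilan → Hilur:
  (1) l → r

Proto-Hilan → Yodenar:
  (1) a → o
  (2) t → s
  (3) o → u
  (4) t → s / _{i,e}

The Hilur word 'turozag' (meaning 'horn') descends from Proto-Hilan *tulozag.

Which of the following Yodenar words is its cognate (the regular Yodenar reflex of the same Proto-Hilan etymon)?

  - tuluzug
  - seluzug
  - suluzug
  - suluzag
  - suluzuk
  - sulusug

Yodenar: *tulozag
  tulozag → tulozog   [vowel merger]
  tulozog → sulozog   [unconditioned shift]
  sulozog → suluzug   [vowel merger]
  suluzug (rule 4 does not apply)
  giving Yodenar suluzug.

suluzug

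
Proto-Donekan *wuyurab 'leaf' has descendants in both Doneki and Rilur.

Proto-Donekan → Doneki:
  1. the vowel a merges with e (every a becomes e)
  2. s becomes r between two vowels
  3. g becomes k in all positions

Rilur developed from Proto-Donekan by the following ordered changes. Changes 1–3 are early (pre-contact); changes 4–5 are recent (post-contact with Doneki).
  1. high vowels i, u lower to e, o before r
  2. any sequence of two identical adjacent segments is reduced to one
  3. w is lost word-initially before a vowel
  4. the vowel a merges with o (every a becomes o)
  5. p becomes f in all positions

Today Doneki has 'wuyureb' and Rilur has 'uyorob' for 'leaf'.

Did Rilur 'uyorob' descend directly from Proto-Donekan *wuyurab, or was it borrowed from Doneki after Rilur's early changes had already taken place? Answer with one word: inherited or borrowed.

inherited

If inherited, *wuyurab would pass through all of Rilur's changes:
Rilur: start from *wuyurab.
  rule 1 (pre-rhotic lowering): wuyurab → wuyorab
  rule 2: no change — wuyorab
  rule 3 (glide loss): wuyorab → uyorab
  rule 4 (vowel merger): uyorab → uyorob
  rule 5: no change — uyorob
  ⇒ Rilur uyorob
If borrowed from Doneki 'wuyureb' after the early changes, it would undergo only the recent ones:
  rule 4 (vowel merger): no change (wuyureb)
  rule 5 (unconditioned shift): no change (wuyureb)
  ⇒ as a loan: wuyureb
Rilur 'uyorob' matches the inherited outcome exactly, so it is an inherited cognate, not a loan.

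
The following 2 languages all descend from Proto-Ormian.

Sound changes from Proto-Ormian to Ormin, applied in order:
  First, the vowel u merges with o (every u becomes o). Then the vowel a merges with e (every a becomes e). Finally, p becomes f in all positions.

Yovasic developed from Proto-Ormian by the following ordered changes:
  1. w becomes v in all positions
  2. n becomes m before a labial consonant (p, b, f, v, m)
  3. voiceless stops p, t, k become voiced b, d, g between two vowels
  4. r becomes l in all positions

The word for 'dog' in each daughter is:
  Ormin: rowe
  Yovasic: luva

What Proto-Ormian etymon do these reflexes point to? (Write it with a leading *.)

*ruwa

Position 3: Ormin has w, Yovasic has v. Ormin preserves w here (none of its changes turn any other segment into w), so the proto-segment is *w.
Position 4: Ormin has e, Yovasic has a. Yovasic preserves a here (none of its changes turn any other segment into a), so the proto-segment is *a.
Position 1: Ormin has r, Yovasic has l. Ormin preserves r here (none of its changes turn any other segment into r), so the proto-segment is *r.
This points to *ruwa. Verify forward in each daughter:
Ormin: start from *ruwa.
  rule 1 (vowel merger): ruwa → rowa
  rule 2 (vowel merger): rowa → rowe
  rule 3: no change — rowe
  ⇒ Ormin rowe
Yovasic: start from *ruwa.
  rule 1 (unconditioned shift): ruwa → ruva
  rule 2: no change — ruva
  rule 3: no change — ruva
  rule 4 (unconditioned shift): ruva → luva
  ⇒ Yovasic luva
*ruwa is the unique common source.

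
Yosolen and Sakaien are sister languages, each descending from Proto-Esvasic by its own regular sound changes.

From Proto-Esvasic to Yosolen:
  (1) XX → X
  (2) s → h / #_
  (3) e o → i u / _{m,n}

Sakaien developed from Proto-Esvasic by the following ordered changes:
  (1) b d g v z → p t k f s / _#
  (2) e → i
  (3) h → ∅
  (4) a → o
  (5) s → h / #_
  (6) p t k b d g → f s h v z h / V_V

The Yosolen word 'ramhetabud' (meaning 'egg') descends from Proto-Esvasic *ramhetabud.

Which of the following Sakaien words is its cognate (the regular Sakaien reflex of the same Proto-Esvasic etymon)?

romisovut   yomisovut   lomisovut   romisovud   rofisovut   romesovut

romisovut

Sakaien: start from *ramhetabud.
  rule 1 (final devoicing): ramhetabud → ramhetabut
  rule 2 (vowel merger): ramhetabut → ramhitabut
  rule 3 (h-loss): ramhitabut → ramitabut
  rule 4 (vowel merger): ramitabut → romitobut
  rule 5: no change — romitobut
  rule 6 (intervocalic lenition): romitobut → romisovut
  ⇒ Sakaien romisovut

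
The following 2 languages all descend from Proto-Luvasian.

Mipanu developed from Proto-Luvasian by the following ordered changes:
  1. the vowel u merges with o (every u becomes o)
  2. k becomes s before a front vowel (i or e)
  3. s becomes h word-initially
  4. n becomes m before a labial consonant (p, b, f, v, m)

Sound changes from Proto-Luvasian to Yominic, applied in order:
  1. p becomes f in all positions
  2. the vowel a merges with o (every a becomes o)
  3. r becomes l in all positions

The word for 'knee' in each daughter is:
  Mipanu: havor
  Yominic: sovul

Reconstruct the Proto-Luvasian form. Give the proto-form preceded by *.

Position 1: Mipanu has h, Yominic has s. Yominic preserves s here (none of its changes turn any other segment into s), so the proto-segment is *s.
Position 5: Mipanu has r, Yominic has l. Mipanu preserves r here (none of its changes turn any other segment into r), so the proto-segment is *r.
Position 2: Mipanu has a, Yominic has o. Mipanu preserves a here (none of its changes turn any other segment into a), so the proto-segment is *a.
Verify the candidate proto-form against each daughter:
Mipanu: *savur > savor > havor  (by vowel merger, debuccalisation)
Yominic: *savur
  savur (rule 1 does not apply)
  savur → sovur   [vowel merger]
  sovur → sovul   [unconditioned shift]
  giving Yominic sovul.
No other proto-form is consistent with every reflex, so the reconstruction is *savur.

*savur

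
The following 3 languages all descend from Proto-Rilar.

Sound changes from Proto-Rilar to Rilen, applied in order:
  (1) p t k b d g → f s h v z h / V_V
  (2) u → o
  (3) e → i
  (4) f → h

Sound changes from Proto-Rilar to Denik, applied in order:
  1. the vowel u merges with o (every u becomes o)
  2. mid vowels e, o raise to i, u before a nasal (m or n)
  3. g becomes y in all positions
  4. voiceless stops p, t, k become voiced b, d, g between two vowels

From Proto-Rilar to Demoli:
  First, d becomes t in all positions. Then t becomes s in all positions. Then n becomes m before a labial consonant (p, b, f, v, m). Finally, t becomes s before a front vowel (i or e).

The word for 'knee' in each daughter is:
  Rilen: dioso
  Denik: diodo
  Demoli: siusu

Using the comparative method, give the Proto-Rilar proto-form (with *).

Position 5: Rilen has o, Denik has o, Demoli has u. Demoli preserves u here (none of its changes turn any other segment into u), so the proto-segment is *u.
Position 1: Rilen has d, Denik has d, Demoli has s. Rilen preserves d here (none of its changes turn any other segment into d), so the proto-segment is *d.
Position 4: Rilen has s, Denik has d, Demoli has s. Taking the neighbouring segments as reconstructed: Rilen s could go back to *t or *s; Denik d could go back to *t or *d; Demoli s could go back to *t or *d or *s — the one source consistent with every daughter is *t.
This points to *diutu. Verify forward in each daughter:
Rilen: start from *diutu.
  rule 1 (intervocalic lenition): diutu → diusu
  rule 2 (vowel merger): diusu → dioso
  rule 3: no change — dioso
  rule 4: no change — dioso
  ⇒ Rilen dioso
Denik: *diutu
  diutu → dioto   [vowel merger]
  dioto (rule 2 does not apply)
  dioto (rule 3 does not apply)
  dioto → diodo   [intervocalic voicing]
  giving Denik diodo.
Demoli: *diutu > tiutu > siusu  (by unconditioned shift, unconditioned shift)
*diutu is the unique common source.

*diutu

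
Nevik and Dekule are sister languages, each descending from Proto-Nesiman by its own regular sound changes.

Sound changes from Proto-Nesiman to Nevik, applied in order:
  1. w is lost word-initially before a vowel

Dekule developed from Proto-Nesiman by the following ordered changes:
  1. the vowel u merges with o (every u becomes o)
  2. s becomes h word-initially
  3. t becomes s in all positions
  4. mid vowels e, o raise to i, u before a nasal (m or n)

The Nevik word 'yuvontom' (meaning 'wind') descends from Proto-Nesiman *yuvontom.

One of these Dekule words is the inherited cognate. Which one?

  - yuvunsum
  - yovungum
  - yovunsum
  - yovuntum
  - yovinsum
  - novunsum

yovunsum

Dekule: start from *yuvontom.
  rule 1 (vowel merger): yuvontom → yovontom
  rule 2: no change — yovontom
  rule 3 (unconditioned shift): yovontom → yovonsom
  rule 4 (pre-nasal raising): yovonsom → yovunsum
  ⇒ Dekule yovunsum
Only 'yovunsum' matches the regular Dekule development of *yuvontom.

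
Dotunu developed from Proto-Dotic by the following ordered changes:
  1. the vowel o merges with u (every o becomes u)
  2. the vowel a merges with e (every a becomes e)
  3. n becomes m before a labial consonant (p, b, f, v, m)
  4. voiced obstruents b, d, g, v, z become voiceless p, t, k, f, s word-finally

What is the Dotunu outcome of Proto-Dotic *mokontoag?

Dotunu: *mokontoag > mukuntuag > mukuntueg > mukuntuek  (by vowel merger, vowel merger, final devoicing)

mukuntuek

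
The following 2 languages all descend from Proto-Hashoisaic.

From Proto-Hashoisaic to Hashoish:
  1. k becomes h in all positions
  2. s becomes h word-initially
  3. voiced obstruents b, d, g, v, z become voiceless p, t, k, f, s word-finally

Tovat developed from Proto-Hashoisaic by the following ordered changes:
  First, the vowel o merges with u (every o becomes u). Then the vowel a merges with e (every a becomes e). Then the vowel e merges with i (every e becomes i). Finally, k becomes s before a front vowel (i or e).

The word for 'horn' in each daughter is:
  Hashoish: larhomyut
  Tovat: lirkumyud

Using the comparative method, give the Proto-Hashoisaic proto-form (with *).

Position 4: Hashoish has h, Tovat has k. Tovat preserves k here (none of its changes turn any other segment into k), so the proto-segment is *k.
Position 5: Hashoish has o, Tovat has u. Hashoish preserves o here (none of its changes turn any other segment into o), so the proto-segment is *o.
This points to *larkomyud. Verify forward in each daughter:
Hashoish: start from *larkomyud.
  rule 1 (unconditioned shift): larkomyud → larhomyud
  rule 2: no change — larhomyud
  rule 3 (final devoicing): larhomyud → larhomyut
  ⇒ Hashoish larhomyut
Tovat: *larkomyud
  larkomyud → larkumyud   [vowel merger]
  larkumyud → lerkumyud   [vowel merger]
  lerkumyud → lirkumyud   [vowel merger]
  lirkumyud (rule 4 does not apply)
  giving Tovat lirkumyud.
No other proto-form is consistent with every reflex, so the reconstruction is *larkomyud.

*larkomyud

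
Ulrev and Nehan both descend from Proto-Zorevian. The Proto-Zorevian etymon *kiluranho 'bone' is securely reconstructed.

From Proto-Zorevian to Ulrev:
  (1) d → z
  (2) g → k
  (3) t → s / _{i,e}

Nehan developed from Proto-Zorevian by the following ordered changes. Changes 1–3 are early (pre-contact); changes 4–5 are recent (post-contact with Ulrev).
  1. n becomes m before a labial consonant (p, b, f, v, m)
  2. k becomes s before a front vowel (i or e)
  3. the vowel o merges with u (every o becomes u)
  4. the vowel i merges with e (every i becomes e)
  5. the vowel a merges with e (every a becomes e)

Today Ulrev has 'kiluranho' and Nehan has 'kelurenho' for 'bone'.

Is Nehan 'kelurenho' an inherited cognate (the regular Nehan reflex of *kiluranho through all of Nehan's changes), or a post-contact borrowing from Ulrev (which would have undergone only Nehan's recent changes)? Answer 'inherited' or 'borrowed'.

If inherited, *kiluranho would pass through all of Nehan's changes:
Nehan: start from *kiluranho.
  rule 1: no change — kiluranho
  rule 2 (palatalisation): kiluranho → siluranho
  rule 3 (vowel merger): siluranho → siluranhu
  rule 4 (vowel merger): siluranhu → seluranhu
  rule 5 (vowel merger): seluranhu → selurenhu
  ⇒ Nehan selurenhu
If borrowed from Ulrev 'kiluranho' after the early changes, it would undergo only the recent ones:
  rule 4 (vowel merger): kiluranho → keluranho
  rule 5 (vowel merger): keluranho → kelurenho
  ⇒ as a loan: kelurenho
Nehan 'kelurenho' matches the loan outcome 'kelurenho', not the inherited 'selurenhu' — it skipped the early Nehan changes, so it was borrowed from Ulrev.

borrowed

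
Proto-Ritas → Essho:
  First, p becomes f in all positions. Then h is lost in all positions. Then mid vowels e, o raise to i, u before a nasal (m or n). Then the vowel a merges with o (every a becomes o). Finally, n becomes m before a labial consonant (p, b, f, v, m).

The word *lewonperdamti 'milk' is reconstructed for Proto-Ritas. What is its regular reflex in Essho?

lewumferdomti

Essho: *lewonperdamti > lewonferdamti > lewunferdamti > lewunferdomti > lewumferdomti  (by unconditioned shift, pre-nasal raising, vowel merger, nasal place assimilation)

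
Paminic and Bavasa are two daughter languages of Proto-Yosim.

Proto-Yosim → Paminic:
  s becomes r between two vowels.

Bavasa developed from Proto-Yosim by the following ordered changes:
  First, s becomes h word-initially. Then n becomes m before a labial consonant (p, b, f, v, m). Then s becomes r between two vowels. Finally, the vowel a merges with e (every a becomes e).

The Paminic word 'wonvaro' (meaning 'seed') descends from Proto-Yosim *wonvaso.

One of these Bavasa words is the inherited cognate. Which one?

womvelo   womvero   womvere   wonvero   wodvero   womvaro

Bavasa: start from *wonvaso.
  rule 1: no change — wonvaso
  rule 2 (nasal place assimilation): wonvaso → womvaso
  rule 3 (rhotacism): womvaso → womvaro
  rule 4 (vowel merger): womvaro → womvero
  ⇒ Bavasa womvero
The other candidates each miss or misapply at least one Bavasa change.

womvero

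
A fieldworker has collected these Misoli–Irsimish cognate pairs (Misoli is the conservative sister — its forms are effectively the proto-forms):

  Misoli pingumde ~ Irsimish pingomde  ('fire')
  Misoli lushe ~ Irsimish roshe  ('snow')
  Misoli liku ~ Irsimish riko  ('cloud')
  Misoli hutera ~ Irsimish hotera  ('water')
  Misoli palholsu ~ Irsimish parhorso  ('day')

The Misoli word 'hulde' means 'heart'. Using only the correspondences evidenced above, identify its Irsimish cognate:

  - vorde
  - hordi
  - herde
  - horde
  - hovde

lushe ~ roshe, hutera ~ hotera — Misoli u corresponds to Irsimish o after a consonant, before a consonant other than r, m, n, p, b, f, v.
palholsu ~ parhorso — Misoli l corresponds to Irsimish r after a vowel, before a consonant other than r, m, n, p, b, f, v.
Applying these to Misoli 'hulde':
  hulde → holde   (u→o after a consonant, before a consonant other than r, m, n, p, b, f, v)
  holde → horde   (l→r after a vowel, before a consonant other than r, m, n, p, b, f, v)
So the Irsimish cognate is 'horde'.

horde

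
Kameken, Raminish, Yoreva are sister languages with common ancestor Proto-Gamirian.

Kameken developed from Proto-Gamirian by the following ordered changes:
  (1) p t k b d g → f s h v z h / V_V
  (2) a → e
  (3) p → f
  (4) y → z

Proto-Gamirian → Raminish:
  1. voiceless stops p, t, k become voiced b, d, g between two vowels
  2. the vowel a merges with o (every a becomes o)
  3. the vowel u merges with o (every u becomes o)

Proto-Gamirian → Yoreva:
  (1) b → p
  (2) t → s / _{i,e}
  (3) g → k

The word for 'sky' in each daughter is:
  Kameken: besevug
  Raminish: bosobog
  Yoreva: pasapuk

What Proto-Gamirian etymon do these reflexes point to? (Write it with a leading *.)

*basabug

Position 2: Kameken has e, Raminish has o, Yoreva has a. Yoreva preserves a here (none of its changes turn any other segment into a), so the proto-segment is *a.
Position 7: Kameken has g, Raminish has g, Yoreva has k. Kameken preserves g here (none of its changes turn any other segment into g), so the proto-segment is *g.
This points to *basabug. Verify forward in each daughter:
Kameken: start from *basabug.
  rule 1 (intervocalic lenition): basabug → basavug
  rule 2 (vowel merger): basavug → besevug
  rule 3: no change — besevug
  rule 4: no change — besevug
  ⇒ Kameken besevug
Raminish: start from *basabug.
  rule 1: no change — basabug
  rule 2 (vowel merger): basabug → bosobug
  rule 3 (vowel merger): bosobug → bosobog
  ⇒ Raminish bosobog
Yoreva: start from *basabug.
  rule 1 (unconditioned shift): basabug → pasapug
  rule 2: no change — pasapug
  rule 3 (unconditioned shift): pasapug → pasapuk
  ⇒ Yoreva pasapuk
No other proto-form is consistent with every reflex, so the reconstruction is *basabug.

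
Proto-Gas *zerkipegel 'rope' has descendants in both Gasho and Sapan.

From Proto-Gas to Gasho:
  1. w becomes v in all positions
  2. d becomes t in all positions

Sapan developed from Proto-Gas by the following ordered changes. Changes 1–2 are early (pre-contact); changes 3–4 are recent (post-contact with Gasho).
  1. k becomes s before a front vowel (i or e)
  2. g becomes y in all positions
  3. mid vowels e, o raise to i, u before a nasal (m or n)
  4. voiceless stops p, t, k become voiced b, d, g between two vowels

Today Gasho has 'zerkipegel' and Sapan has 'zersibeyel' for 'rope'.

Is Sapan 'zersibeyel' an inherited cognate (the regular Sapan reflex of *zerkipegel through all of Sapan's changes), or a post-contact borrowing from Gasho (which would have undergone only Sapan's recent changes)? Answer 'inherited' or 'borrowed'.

If inherited, *zerkipegel would pass through all of Sapan's changes:
Sapan: *zerkipegel
  zerkipegel → zersipegel   [palatalisation]
  zersipegel → zersipeyel   [unconditioned shift]
  zersipeyel (rule 3 does not apply)
  zersipeyel → zersibeyel   [intervocalic voicing]
  giving Sapan zersibeyel.
If borrowed from Gasho 'zerkipegel' after the early changes, it would undergo only the recent ones:
  rule 3 (pre-nasal raising): no change (zerkipegel)
  rule 4 (intervocalic voicing): zerkipegel → zerkibegel
  ⇒ as a loan: zerkibegel
Sapan 'zersibeyel' matches the inherited outcome exactly, so it is an inherited cognate, not a loan.

inherited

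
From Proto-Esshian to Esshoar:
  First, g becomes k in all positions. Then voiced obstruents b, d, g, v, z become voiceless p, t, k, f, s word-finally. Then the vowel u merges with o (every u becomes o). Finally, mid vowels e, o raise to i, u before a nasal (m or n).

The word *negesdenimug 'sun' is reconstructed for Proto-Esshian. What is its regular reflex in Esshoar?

nekesdinimok

Esshoar: start from *negesdenimug.
  rule 1 (unconditioned shift): negesdenimug → nekesdenimuk
  rule 2: no change — nekesdenimuk
  rule 3 (vowel merger): nekesdenimuk → nekesdenimok
  rule 4 (pre-nasal raising): nekesdenimok → nekesdinimok
  ⇒ Esshoar nekesdinimok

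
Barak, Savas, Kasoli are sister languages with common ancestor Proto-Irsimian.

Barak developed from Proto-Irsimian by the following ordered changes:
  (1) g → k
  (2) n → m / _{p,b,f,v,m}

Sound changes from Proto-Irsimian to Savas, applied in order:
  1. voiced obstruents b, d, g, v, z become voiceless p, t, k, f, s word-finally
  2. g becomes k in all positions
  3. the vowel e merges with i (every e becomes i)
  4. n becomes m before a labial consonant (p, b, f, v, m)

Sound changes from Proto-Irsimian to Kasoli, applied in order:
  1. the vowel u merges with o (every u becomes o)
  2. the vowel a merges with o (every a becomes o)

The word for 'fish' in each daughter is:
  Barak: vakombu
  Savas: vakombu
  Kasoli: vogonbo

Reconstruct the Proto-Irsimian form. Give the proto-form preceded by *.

*vagonbu

Position 7: Barak has u, Savas has u, Kasoli has o. Barak preserves u here (none of its changes turn any other segment into u), so the proto-segment is *u.
Position 3: Barak has k, Savas has k, Kasoli has g. Kasoli preserves g here (none of its changes turn any other segment into g), so the proto-segment is *g.
This points to *vagonbu. Verify forward in each daughter:
Barak: start from *vagonbu.
  rule 1 (unconditioned shift): vagonbu → vakonbu
  rule 2 (nasal place assimilation): vakonbu → vakombu
  ⇒ Barak vakombu
Savas: *vagonbu > vakonbu > vakombu  (by unconditioned shift, nasal place assimilation)
Kasoli: *vagonbu
  vagonbu → vagonbo   [vowel merger]
  vagonbo → vogonbo   [vowel merger]
  giving Kasoli vogonbo.
Only *vagonbu yields all of Barak vakombu, Savas vakombu, Kasoli vogonbo.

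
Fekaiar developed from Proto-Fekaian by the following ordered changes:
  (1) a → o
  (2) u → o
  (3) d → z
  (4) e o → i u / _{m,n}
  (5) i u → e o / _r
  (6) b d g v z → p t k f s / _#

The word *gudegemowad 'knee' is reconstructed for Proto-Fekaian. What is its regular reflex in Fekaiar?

Fekaiar: *gudegemowad
  gudegemowad → gudegemowod   [vowel merger]
  gudegemowod → godegemowod   [vowel merger]
  godegemowod → gozegemowoz   [unconditioned shift]
  gozegemowoz → gozegimowoz   [pre-nasal raising]
  gozegimowoz (rule 5 does not apply)
  gozegimowoz → gozegimowos   [final devoicing]
  giving Fekaiar gozegimowos.

gozegimowos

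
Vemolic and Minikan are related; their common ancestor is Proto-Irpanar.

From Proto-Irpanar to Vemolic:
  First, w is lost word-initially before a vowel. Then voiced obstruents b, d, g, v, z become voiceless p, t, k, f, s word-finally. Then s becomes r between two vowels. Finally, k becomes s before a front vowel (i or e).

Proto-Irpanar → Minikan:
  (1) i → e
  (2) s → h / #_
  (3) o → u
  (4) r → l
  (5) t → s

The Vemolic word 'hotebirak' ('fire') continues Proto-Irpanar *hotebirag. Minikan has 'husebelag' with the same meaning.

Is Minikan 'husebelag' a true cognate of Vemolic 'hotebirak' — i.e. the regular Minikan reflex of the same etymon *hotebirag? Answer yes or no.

Derive the expected Minikan reflex of *hotebirag:
Minikan: *hotebirag
  hotebirag → hoteberag   [vowel merger]
  hoteberag (rule 2 does not apply)
  hoteberag → huteberag   [vowel merger]
  huteberag → hutebelag   [unconditioned shift]
  hutebelag → husebelag   [unconditioned shift]
  giving Minikan husebelag.
Minikan 'husebelag' matches the regular reflex exactly, so the pair is cognate.

yes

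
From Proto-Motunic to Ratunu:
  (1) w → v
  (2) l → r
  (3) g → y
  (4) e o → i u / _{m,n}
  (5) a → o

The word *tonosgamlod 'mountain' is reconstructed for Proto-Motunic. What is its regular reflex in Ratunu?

tunosyomrod

Ratunu: *tonosgamlod
  tonosgamlod (rule 1 does not apply)
  tonosgamlod → tonosgamrod   [unconditioned shift]
  tonosgamrod → tonosyamrod   [unconditioned shift]
  tonosyamrod → tunosyamrod   [pre-nasal raising]
  tunosyamrod → tunosyomrod   [vowel merger]
  giving Ratunu tunosyomrod.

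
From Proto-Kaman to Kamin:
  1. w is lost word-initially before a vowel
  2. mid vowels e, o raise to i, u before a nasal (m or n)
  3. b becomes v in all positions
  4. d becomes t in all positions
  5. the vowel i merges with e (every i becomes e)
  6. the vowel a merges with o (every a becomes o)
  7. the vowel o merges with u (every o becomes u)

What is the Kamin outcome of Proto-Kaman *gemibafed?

gemevufet

Kamin: *gemibafed > gimibafed > gimivafed > gimivafet > gemevafet > gemevofet > gemevufet  (by pre-nasal raising, unconditioned shift, unconditioned shift, vowel merger, vowel merger, vowel merger)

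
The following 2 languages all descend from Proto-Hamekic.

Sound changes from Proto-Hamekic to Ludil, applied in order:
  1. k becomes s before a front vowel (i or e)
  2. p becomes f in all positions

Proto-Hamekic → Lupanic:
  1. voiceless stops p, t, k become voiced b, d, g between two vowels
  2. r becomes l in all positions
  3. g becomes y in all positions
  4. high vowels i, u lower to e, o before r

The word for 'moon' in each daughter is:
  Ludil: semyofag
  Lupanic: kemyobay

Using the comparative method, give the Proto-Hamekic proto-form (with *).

*kemyopag

Position 6: Ludil has f, Lupanic has b. Taking the neighbouring segments as reconstructed: Ludil f could go back to *p or *f; Lupanic b could go back to *p or *b — the one source consistent with every daughter is *p.
Position 1: Ludil has s, Lupanic has k. Lupanic preserves k here (none of its changes turn any other segment into k), so the proto-segment is *k.
Position 8: Ludil has g, Lupanic has y. Ludil preserves g here (none of its changes turn any other segment into g), so the proto-segment is *g.
Verify the candidate proto-form against each daughter:
Ludil: *kemyopag > semyopag > semyofag  (by palatalisation, unconditioned shift)
Lupanic: *kemyopag > kemyobag > kemyobay  (by intervocalic voicing, unconditioned shift)
No other proto-form is consistent with every reflex, so the reconstruction is *kemyopag.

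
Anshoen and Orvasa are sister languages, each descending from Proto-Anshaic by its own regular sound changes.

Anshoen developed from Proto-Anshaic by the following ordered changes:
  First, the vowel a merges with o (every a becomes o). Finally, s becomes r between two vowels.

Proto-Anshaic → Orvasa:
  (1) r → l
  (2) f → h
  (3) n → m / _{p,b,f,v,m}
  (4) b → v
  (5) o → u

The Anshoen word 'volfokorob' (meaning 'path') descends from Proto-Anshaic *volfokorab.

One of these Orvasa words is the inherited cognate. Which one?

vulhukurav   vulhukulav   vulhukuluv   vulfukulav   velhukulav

vulhukulav

Orvasa: *volfokorab
  volfokorab → volfokolab   [unconditioned shift]
  volfokolab → volhokolab   [unconditioned shift]
  volhokolab (rule 3 does not apply)
  volhokolab → volhokolav   [unconditioned shift]
  volhokolav → vulhukulav   [vowel merger]
  giving Orvasa vulhukulav.
Among the options, 'vulhukulav' alone shows every Orvasa change applied in order.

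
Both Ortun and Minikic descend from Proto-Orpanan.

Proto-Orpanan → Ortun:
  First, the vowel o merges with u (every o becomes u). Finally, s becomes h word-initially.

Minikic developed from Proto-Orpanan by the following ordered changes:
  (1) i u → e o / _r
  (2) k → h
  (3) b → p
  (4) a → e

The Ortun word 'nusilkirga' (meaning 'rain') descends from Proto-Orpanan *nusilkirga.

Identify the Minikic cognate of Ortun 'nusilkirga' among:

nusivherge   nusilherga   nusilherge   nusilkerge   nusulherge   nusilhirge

nusilherge

Minikic: *nusilkirga > nusilkerga > nusilherga > nusilherge  (by pre-rhotic lowering, unconditioned shift, vowel merger)
The other candidates each miss or misapply at least one Minikic change.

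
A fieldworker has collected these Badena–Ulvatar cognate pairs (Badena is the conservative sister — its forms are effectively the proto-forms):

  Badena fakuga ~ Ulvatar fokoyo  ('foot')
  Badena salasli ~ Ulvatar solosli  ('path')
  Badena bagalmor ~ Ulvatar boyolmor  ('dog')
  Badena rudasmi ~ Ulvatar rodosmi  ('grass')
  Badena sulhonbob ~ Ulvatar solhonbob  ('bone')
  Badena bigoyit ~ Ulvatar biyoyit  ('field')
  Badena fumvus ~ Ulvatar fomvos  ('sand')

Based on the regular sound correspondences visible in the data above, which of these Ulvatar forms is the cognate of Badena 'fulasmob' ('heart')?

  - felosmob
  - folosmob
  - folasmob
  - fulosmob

fakuga ~ fokoyo, rudasmi ~ rodosmi — Badena u corresponds to Ulvatar o after a consonant, before a consonant other than r, m, n, p, b, f, v.
fakuga ~ fokoyo, salasli ~ solosli — Badena a corresponds to Ulvatar o after a consonant, before a consonant other than r, m, n, p, b, f, v.
Applying these to Badena 'fulasmob':
  fulasmob → folasmob   (u→o after a consonant, before a consonant other than r, m, n, p, b, f, v)
  folasmob → folosmob   (a→o after a consonant, before a consonant other than r, m, n, p, b, f, v)
So the Ulvatar cognate is 'folosmob'.

folosmob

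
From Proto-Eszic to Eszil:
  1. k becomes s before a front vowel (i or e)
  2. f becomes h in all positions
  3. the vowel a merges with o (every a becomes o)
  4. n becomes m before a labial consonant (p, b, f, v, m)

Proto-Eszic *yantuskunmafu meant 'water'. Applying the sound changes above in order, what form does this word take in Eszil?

Eszil: *yantuskunmafu > yantuskunmahu > yontuskunmohu > yontuskummohu  (by unconditioned shift, vowel merger, nasal place assimilation)

yontuskummohu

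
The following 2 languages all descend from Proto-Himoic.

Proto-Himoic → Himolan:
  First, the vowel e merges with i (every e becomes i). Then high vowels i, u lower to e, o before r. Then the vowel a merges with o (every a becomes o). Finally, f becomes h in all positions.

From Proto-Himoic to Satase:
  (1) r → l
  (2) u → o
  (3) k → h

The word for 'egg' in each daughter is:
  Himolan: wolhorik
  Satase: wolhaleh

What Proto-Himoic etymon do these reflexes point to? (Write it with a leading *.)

Position 7: Himolan has i, Satase has e. Satase preserves e here (none of its changes turn any other segment into e), so the proto-segment is *e.
Position 8: Himolan has k, Satase has h. Himolan preserves k here (none of its changes turn any other segment into k), so the proto-segment is *k.
Continuing position by position gives *wolharek; check it forward:
Himolan: *wolharek > wolharik > wolhorik  (by vowel merger, vowel merger)
Satase: *wolharek
  wolharek → wolhalek   [unconditioned shift]
  wolhalek (rule 2 does not apply)
  wolhalek → wolhaleh   [unconditioned shift]
  giving Satase wolhaleh.
*wolharek is the unique common source.

*wolharek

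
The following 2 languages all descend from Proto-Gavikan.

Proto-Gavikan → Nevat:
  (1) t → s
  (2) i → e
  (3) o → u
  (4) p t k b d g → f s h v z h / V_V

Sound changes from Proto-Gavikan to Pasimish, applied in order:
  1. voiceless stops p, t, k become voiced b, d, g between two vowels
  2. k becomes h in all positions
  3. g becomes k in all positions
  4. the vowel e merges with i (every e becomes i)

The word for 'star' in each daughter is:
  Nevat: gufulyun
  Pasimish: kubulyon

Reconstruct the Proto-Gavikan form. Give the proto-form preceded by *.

Position 1: Nevat has g, Pasimish has k. Nevat preserves g here (none of its changes turn any other segment into g), so the proto-segment is *g.
Position 7: Nevat has u, Pasimish has o. Pasimish preserves o here (none of its changes turn any other segment into o), so the proto-segment is *o.
Position 3: Nevat has f, Pasimish has b. Taking the neighbouring segments as reconstructed: Nevat f could go back to *p or *f; Pasimish b could go back to *p or *b — the one source consistent with every daughter is *p.
Continuing position by position gives *gupulyon; check it forward:
Nevat: start from *gupulyon.
  rule 1: no change — gupulyon
  rule 2: no change — gupulyon
  rule 3 (vowel merger): gupulyon → gupulyun
  rule 4 (intervocalic lenition): gupulyun → gufulyun
  ⇒ Nevat gufulyun
Pasimish: *gupulyon
  gupulyon → gubulyon   [intervocalic voicing]
  gubulyon (rule 2 does not apply)
  gubulyon → kubulyon   [unconditioned shift]
  kubulyon (rule 4 does not apply)
  giving Pasimish kubulyon.
Only *gupulyon yields all of Nevat gufulyun, Pasimish kubulyon.

*gupulyon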